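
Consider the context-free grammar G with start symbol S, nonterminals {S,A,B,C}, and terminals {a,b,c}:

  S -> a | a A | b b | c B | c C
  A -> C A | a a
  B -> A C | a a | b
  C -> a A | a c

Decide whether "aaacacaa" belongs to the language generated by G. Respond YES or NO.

Convert to CNF:
  S -> T0 A | T1 B | T1 C | T2 T2 | a
  A -> C A | T0 T0
  B -> A C | T0 T0 | b
  C -> T0 A | T0 T1
  T0 -> a
  T1 -> c
  T2 -> b

CYK fill:
  T[0,0] 'a' = {S,T0}  orig:{S}
  T[1,1] 'a' = {S,T0}  orig:{S}
  T[2,2] 'a' = {S,T0}  orig:{S}
  T[3,3] 'c' = {T1}  orig:{}
  T[4,4] 'a' = {S,T0}  orig:{S}
  T[5,5] 'c' = {T1}  orig:{}
  T[6,6] 'a' = {S,T0}  orig:{S}
  T[7,7] 'a' = {S,T0}  orig:{S}
  T[0,1] 'aa' = {A,B}
  T[1,2] 'aa' = {A,B}
  T[2,3] 'ac' = {C}
  T[3,4] 'ca' = ∅
  T[4,5] 'ac' = {C}
  T[5,6] 'ca' = ∅
  T[6,7] 'aa' = {A,B}
  T[0,2] 'aaa' = {C,S}
  T[1,3] 'aac' = ∅
  T[2,4] 'aca' = ∅
  T[3,5] 'cac' = {S}
  T[4,6] 'aca' = ∅
  T[5,7] 'caa' = {S}
  T[0,3] 'aaac' = {B}
  T[1,4] 'aaca' = ∅
  T[2,5] 'acac' = ∅
  T[3,6] 'caca' = ∅
  T[4,7] 'acaa' = {A}
  T[0,4] 'aaaca' = ∅
  T[1,5] 'aacac' = ∅
  T[2,6] 'acaca' = ∅
  T[3,7] 'cacaa' = ∅
  T[0,5] 'aaacac' = ∅
  T[1,6] 'aacaca' = ∅
  T[2,7] 'acacaa' = {A}
  T[0,6] 'aaacaca' = ∅
  T[1,7] 'aacacaa' = {C,S}
  T[0,7] 'aaacacaa' = ∅

S ∉ T[0,7] ⇒ NO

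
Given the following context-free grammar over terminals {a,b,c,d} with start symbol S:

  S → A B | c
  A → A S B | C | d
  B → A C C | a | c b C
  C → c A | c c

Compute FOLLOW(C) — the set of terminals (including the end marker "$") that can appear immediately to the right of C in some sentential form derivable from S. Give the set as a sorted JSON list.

FIRST iteration:
[1]
  A via A→d: +{d}
  B via B→A C C: +{d}
  B via B→a: +{a}
  B via B→c b C: +{c}
  C via C→c A: +{c}
  S via S→A B: +{d}
  S via S→c: +{c}
  FIRST(S)={c,d}  FIRST(A)={d}  FIRST(B)={a,c,d}  FIRST(C)={c}
[2]
  A via A→C: +{c}
  FIRST(S)={c,d}  FIRST(A)={c,d}  FIRST(B)={a,c,d}  FIRST(C)={c}
[3] (stable)
  FIRST(S)={c,d}  FIRST(A)={c,d}  FIRST(B)={a,c,d}  FIRST(C)={c}

FOLLOW iteration:
seed FOLLOW(S) with $
[1]
  A→A S B: FOLLOW(A) ⊇ FIRST(S) = {c,d}; new: +{c,d}
  A→A S B: FOLLOW(S) ⊇ FIRST(B) = {a,c,d}; new: +{a,c,d}
  A→A S B: FOLLOW(B) ⊇ FOLLOW(A) ⊇ {c,d}; new: +{c,d}
  A→C: FOLLOW(C) ⊇ FOLLOW(A) ⊇ {c,d}; new: +{c,d}
  S→A B: FOLLOW(A) ⊇ FIRST(B) = {a,c,d}; new: +{a}
  S→A B: FOLLOW(B) ⊇ FOLLOW(S) ⊇ {$,a,c,d}; new: +{$,a}
  FOLLOW(S)={$,a,c,d}  FOLLOW(A)={a,c,d}  FOLLOW(B)={$,a,c,d}  FOLLOW(C)={c,d}
[2]
  A→C: FOLLOW(C) ⊇ FOLLOW(A) ⊇ {a,c,d}; new: +{a}
  B→A C C: FOLLOW(C) ⊇ FOLLOW(B) ⊇ {$,a,c,d}; new: +{$}
  C→c A: FOLLOW(A) ⊇ FOLLOW(C) ⊇ {$,a,c,d}; new: +{$}
  FOLLOW(S)={$,a,c,d}  FOLLOW(A)={$,a,c,d}  FOLLOW(B)={$,a,c,d}  FOLLOW(C)={$,a,c,d}
[3] — fixpoint
  FOLLOW(S)={$,a,c,d}  FOLLOW(A)={$,a,c,d}  FOLLOW(B)={$,a,c,d}  FOLLOW(C)={$,a,c,d}

FOLLOW(C) = ["$", "a", "c", "d"]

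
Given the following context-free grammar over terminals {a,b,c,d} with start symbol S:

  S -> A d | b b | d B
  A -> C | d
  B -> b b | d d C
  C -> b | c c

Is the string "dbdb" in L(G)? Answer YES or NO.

Convert to CNF:
  S -> A T2 | T1 T1 | T2 B
  A -> T0 T0 | b | d
  B -> T1 T1 | T2 X3
  C -> T0 T0 | b
  T0 -> c
  T1 -> b
  T2 -> d
  X3 -> T2 C

CYK fill:
  T[0,0] 'd' = {A,T2}  orig:{A}
  T[1,1] 'b' = {A,C,T1}  orig:{A,C}
  T[2,2] 'd' = {A,T2}  orig:{A}
  T[3,3] 'b' = {A,C,T1}  orig:{A,C}
  T[0,1] 'db' = {X3}  orig:{}
  T[1,2] 'bd' = {S}
  T[2,3] 'db' = {X3}  orig:{}
  T[0,2] 'dbd' = ∅
  T[1,3] 'bdb' = ∅
  T[0,3] 'dbdb' = ∅

S ∉ T[0,3] ⇒ NO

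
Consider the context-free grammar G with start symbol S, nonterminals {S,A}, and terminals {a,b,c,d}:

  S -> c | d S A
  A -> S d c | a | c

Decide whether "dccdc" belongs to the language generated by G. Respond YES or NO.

CNF form of G:
  S -> T0 X3 | c
  A -> S X2 | a | c
  T0 -> d
  T1 -> c
  X2 -> T0 T1
  X3 -> S A

CYK table (by increasing span):
  cell(0,0) d: {T0}  orig:{}
  cell(1,1) c: {A,S,T1}  orig:{A,S}
  cell(2,2) c: {A,S,T1}  orig:{A,S}
  cell(3,3) d: {T0}  orig:{}
  cell(4,4) c: {A,S,T1}  orig:{A,S}
  cell(0,1) dc: {X2}  orig:{}
  cell(1,2) cc: {X3}  orig:{}
  cell(2,3) cd: ∅
  cell(3,4) dc: {X2}  orig:{}
  cell(0,2) dcc: {S}
  cell(1,3) ccd: ∅
  cell(2,4) cdc: {A}
  cell(0,3) dccd: ∅
  cell(1,4) ccdc: {X3}  orig:{}
  cell(0,4) dccdc: {A,S}

S ∈ T[0,4] ⇒ YES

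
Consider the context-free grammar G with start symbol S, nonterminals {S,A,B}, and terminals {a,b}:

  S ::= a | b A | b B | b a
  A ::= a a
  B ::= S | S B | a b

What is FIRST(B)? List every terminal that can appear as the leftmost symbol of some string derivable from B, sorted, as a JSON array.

FIRST iteration:
iter 1:
  A via A→a a: +{a}
  B via B→a b: +{a}
  S via S→a: +{a}
  S via S→b A: +{b}
  S: {a,b}  A: {a}  B: {a}
iter 2:
  B via B→S: +{b}
  S: {a,b}  A: {a}  B: {a,b}
iter 3: done
  S: {a,b}  A: {a}  B: {a,b}

FIRST(B) = ["a", "b"]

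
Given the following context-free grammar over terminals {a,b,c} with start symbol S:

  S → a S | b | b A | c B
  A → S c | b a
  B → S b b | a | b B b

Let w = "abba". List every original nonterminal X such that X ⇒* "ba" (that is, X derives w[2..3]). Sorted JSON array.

Convert to CNF:
  S -> T0 B | T1 A | T2 S | b
  A -> S T0 | T1 T2
  B -> S X3 | T1 X4 | a
  T0 -> c
  T1 -> b
  T2 -> a
  X3 -> T1 T1
  X4 -> B T1

Fill CYK table bottom-up (cells [i..j] with 2 ≤ i ≤ j ≤ 3 only):
  [2..2]={S,T1}  "b"  orig:{S}
  [3..3]={B,T2}  "a"  orig:{B}
  [2..3]={A}  "ba"

Original NTs in T[2,3] deriving "ba": ["A"]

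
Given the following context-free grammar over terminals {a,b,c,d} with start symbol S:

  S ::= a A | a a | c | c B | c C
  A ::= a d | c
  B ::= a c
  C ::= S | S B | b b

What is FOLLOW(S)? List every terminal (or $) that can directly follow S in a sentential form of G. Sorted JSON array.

FIRST sets, iterate to fixpoint:
pass 1:
  A via A→a d: +{a}
  A via A→c: +{c}
  B via B→a c: +{a}
  C via C→b b: +{b}
  S via S→a A: +{a}
  S via S→c: +{c}
  S: {a,c}  A: {a,c}  B: {a}  C: {b}
pass 2:
  C via C→S: +{a,c}
  S: {a,c}  A: {a,c}  B: {a}  C: {a,b,c}
pass 3: — fixpoint
  S: {a,c}  A: {a,c}  B: {a}  C: {a,b,c}

Compute FOLLOW by fixpoint:
seed FOLLOW(S) with $
iter 1:
  C→S B: FOLLOW(S) ⊇ FIRST(B) = {a}; new: +{a}
  S→a A: FOLLOW(A) ⊇ FOLLOW(S) ⊇ {$,a}; new: +{$,a}
  S→c B: FOLLOW(B) ⊇ FOLLOW(S) ⊇ {$,a}; new: +{$,a}
  S→c C: FOLLOW(C) ⊇ FOLLOW(S) ⊇ {$,a}; new: +{$,a}
  FOLLOW(S)={$,a}  FOLLOW(A)={$,a}  FOLLOW(B)={$,a}  FOLLOW(C)={$,a}
iter 2: (no change)
  FOLLOW(S)={$,a}  FOLLOW(A)={$,a}  FOLLOW(B)={$,a}  FOLLOW(C)={$,a}

FOLLOW(S) = ["$", "a"]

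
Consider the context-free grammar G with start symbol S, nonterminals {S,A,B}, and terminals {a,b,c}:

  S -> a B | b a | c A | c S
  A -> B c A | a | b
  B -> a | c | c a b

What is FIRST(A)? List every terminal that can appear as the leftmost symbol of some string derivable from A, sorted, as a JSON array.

Compute FIRST by fixpoint:
pass 1:
  A via A→a: +{a}
  A via A→b: +{b}
  B via B→a: +{a}
  B via B→c: +{c}
  S via S→a B: +{a}
  S via S→b a: +{b}
  S via S→c A: +{c}
  FIRST(S)={a,b,c}  FIRST(A)={a,b}  FIRST(B)={a,c}
pass 2:
  A via A→B c A: +{c}
  FIRST(S)={a,b,c}  FIRST(A)={a,b,c}  FIRST(B)={a,c}
pass 3: — fixpoint
  FIRST(S)={a,b,c}  FIRST(A)={a,b,c}  FIRST(B)={a,c}

FIRST(A) = ["a", "b", "c"]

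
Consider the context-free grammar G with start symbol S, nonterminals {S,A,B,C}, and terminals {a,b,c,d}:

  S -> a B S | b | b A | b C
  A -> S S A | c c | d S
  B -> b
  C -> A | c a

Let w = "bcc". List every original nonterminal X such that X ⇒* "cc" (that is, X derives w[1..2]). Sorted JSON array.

CNF form of G:
  S -> T2 X6 | T3 A | T3 C | b
  A -> S X4 | T0 T0 | T1 S
  B -> b
  C -> S X5 | T0 T0 | T0 T2 | T1 S
  T0 -> c
  T1 -> d
  T2 -> a
  T3 -> b
  X4 -> S A
  X5 -> S A
  X6 -> B S

Fill CYK table bottom-up, restricted to cells inside w[1..2]:
  T[1,1] 'c' = {T0}  orig:{}
  T[2,2] 'c' = {T0}  orig:{}
  T[1,2] 'cc' = {A,C}

Original NTs in T[1,2] deriving "cc": ["A", "C"]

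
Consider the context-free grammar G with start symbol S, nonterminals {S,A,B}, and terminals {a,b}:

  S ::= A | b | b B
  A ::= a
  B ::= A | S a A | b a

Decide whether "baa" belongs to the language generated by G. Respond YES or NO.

Convert to CNF:
  S -> T1 B | a | b
  A -> a
  B -> S X2 | T1 T0 | a
  T0 -> a
  T1 -> b
  X2 -> T0 A

CYK fill:
  [0..0]={S,T1}  "b"  orig:{S}
  [1..1]={A,B,S,T0}  "a"  orig:{A,B,S}
  [2..2]={A,B,S,T0}  "a"  orig:{A,B,S}
  [0..1]={B,S}  "ba"
  [1..2]={X2}  "aa"  orig:{}
  [0..2]={B}  "baa"

S ∉ T[0,2] ⇒ NO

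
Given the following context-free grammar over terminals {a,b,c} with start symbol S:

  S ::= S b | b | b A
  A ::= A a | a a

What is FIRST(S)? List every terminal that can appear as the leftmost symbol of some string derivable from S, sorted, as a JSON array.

FIRST sets, iterate to fixpoint:
[1]
  A via A→a a: +{a}
  S via S→b: +{b}
  FIRST[S]={b}  FIRST[A]={a}
[2] (stable)
  FIRST[S]={b}  FIRST[A]={a}

FIRST(S) = ["b"]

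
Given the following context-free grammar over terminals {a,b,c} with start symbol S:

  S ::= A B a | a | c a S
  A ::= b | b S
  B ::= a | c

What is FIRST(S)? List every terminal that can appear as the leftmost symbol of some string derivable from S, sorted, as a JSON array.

Compute FIRST by fixpoint:
[1]
  A via A→b: +{b}
  B via B→a: +{a}
  B via B→c: +{c}
  S via S→A B a: +{b}
  S via S→a: +{a}
  S via S→c a S: +{c}
  FIRST[S]={a,b,c}  FIRST[A]={b}  FIRST[B]={a,c}
[2] (stable)
  FIRST[S]={a,b,c}  FIRST[A]={b}  FIRST[B]={a,c}

FIRST(S) = ["a", "b", "c"]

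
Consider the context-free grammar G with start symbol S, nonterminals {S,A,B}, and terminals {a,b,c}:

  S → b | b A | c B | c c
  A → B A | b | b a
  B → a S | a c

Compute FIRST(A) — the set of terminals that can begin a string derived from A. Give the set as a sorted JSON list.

FIRST iteration:
round 1:
  A via A→b: +{b}
  B via B→a S: +{a}
  S via S→b: +{b}
  S via S→c B: +{c}
  S: {b,c}  A: {b}  B: {a}
round 2:
  A via A→B A: +{a}
  S: {b,c}  A: {a,b}  B: {a}
round 3: done
  S: {b,c}  A: {a,b}  B: {a}

FIRST(A) = ["a", "b"]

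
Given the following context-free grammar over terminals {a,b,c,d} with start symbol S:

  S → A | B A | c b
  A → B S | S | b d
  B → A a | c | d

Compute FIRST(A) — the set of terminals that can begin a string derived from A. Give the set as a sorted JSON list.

FIRST iteration:
[1]
  A via A→b d: +{b}
  B via B→A a: +{b}
  B via B→c: +{c}
  B via B→d: +{d}
  S via S→A: +{b}
  S via S→B A: +{c,d}
  FIRST(S)={b,c,d}  FIRST(A)={b}  FIRST(B)={b,c,d}
[2]
  A via A→B S: +{c,d}
  FIRST(S)={b,c,d}  FIRST(A)={b,c,d}  FIRST(B)={b,c,d}
[3] (no change)
  FIRST(S)={b,c,d}  FIRST(A)={b,c,d}  FIRST(B)={b,c,d}

FIRST(A) = ["b", "c", "d"]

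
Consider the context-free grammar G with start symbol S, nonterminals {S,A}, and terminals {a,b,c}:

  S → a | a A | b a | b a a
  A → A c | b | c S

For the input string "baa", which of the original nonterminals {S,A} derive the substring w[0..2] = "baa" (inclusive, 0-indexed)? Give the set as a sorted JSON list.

Convert to CNF:
  S -> T1 A | T2 T1 | T2 X3 | a
  A -> A T0 | T0 S | b
  T0 -> c
  T1 -> a
  T2 -> b
  X3 -> T1 T1

CYK fill, restricted to cells inside w[0..2]:
  cell(0,0) b: {A,T2}  orig:{A}
  cell(1,1) a: {S,T1}  orig:{S}
  cell(2,2) a: {S,T1}  orig:{S}
  cell(0,1) ba: {S}
  cell(1,2) aa: {X3}  orig:{}
  cell(0,2) baa: {S}

Original NTs in T[0,2] deriving "baa": ["S"]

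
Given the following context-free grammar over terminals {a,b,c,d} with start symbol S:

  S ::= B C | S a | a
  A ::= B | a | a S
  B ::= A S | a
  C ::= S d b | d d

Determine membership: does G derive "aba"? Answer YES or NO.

CNF form of G:
  S -> B C | S T0 | a
  A -> A S | T0 S | a
  B -> A S | a
  C -> S X3 | T1 T1
  T0 -> a
  T1 -> d
  T2 -> b
  X3 -> T1 T2

CYK table (by increasing span):
  T[0,0] 'a' = {A,B,S,T0}  orig:{A,B,S}
  T[1,1] 'b' = {T2}  orig:{}
  T[2,2] 'a' = {A,B,S,T0}  orig:{A,B,S}
  T[0,1] 'ab' = ∅
  T[1,2] 'ba' = ∅
  T[0,2] 'aba' = ∅

S ∉ T[0,2] ⇒ NO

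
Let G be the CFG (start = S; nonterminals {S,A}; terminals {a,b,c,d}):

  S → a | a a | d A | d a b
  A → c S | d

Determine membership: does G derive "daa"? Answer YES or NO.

CNF form of G:
  S -> T1 T1 | T2 A | T2 X4 | a
  A -> T0 S | d
  T0 -> c
  T1 -> a
  T2 -> d
  T3 -> b
  X4 -> T1 T3

CYK fill:
  cell(0,0) d: {A,T2}  orig:{A}
  cell(1,1) a: {S,T1}  orig:{S}
  cell(2,2) a: {S,T1}  orig:{S}
  cell(0,1) da: ∅
  cell(1,2) aa: {S}
  cell(0,2) daa: ∅

S ∉ T[0,2] ⇒ NO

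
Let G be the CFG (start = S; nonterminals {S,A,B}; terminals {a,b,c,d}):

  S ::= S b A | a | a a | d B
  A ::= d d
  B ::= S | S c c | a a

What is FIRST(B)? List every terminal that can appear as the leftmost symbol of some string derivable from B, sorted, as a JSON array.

Compute FIRST by fixpoint:
pass 1:
  A via A→d d: +{d}
  B via B→a a: +{a}
  S via S→a: +{a}
  S via S→d B: +{d}
  FIRST(S)={a,d}  FIRST(A)={d}  FIRST(B)={a}
pass 2:
  B via B→S: +{d}
  FIRST(S)={a,d}  FIRST(A)={d}  FIRST(B)={a,d}
pass 3: (no change)
  FIRST(S)={a,d}  FIRST(A)={d}  FIRST(B)={a,d}

FIRST(B) = ["a", "d"]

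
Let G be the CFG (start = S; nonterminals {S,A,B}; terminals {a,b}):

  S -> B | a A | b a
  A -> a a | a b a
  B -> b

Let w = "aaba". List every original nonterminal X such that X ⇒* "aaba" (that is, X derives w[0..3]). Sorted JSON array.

CNF form of G:
  S -> T0 A | T1 T0 | b
  A -> T0 T0 | T0 X2
  B -> b
  T0 -> a
  T1 -> b
  X2 -> T1 T0

CYK fill (cells [i..j] with 0 ≤ i ≤ j ≤ 3 only):
  cell(0,0) a: {T0}  orig:{}
  cell(1,1) a: {T0}  orig:{}
  cell(2,2) b: {B,S,T1}  orig:{B,S}
  cell(3,3) a: {T0}  orig:{}
  cell(0,1) aa: {A}
  cell(1,2) ab: ∅
  cell(2,3) ba: {S,X2}  orig:{S}
  cell(0,2) aab: ∅
  cell(1,3) aba: {A}
  cell(0,3) aaba: {S}

Original NTs in T[0,3] deriving "aaba": ["S"]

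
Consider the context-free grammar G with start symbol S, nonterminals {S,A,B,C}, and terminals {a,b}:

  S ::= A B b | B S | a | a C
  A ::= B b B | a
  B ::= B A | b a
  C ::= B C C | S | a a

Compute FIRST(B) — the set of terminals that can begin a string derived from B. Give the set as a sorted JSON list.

FIRST iteration:
pass 1:
  A via A→a: +{a}
  B via B→b a: +{b}
  C via C→B C C: +{b}
  C via C→a a: +{a}
  S via S→A B b: +{a}
  S via S→B S: +{b}
  FIRST[S]={a,b}  FIRST[A]={a}  FIRST[B]={b}  FIRST[C]={a,b}
pass 2:
  A via A→B b B: +{b}
  FIRST[S]={a,b}  FIRST[A]={a,b}  FIRST[B]={b}  FIRST[C]={a,b}
pass 3: (no change)
  FIRST[S]={a,b}  FIRST[A]={a,b}  FIRST[B]={b}  FIRST[C]={a,b}

FIRST(B) = ["b"]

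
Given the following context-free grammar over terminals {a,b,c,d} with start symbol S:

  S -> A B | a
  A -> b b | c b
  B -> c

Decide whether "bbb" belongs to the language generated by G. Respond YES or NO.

CNF form of G:
  S -> A B | a
  A -> T0 T0 | T1 T0
  B -> c
  T0 -> b
  T1 -> c

CYK fill:
  cell(0,0) b: {T0}  orig:{}
  cell(1,1) b: {T0}  orig:{}
  cell(2,2) b: {T0}  orig:{}
  cell(0,1) bb: {A}
  cell(1,2) bb: {A}
  cell(0,2) bbb: ∅

S ∉ T[0,2] ⇒ NO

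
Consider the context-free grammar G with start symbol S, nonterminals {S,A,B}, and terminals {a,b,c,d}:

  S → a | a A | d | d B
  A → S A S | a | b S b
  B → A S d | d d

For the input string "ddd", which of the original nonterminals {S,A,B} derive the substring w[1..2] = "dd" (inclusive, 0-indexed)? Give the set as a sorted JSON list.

CNF form of G:
  S -> T1 B | T2 A | a | d
  A -> S X3 | T0 X4 | a
  B -> A X5 | T1 T1
  T0 -> b
  T1 -> d
  T2 -> a
  X3 -> A S
  X4 -> S T0
  X5 -> S T1

CYK fill, restricted to cells inside w[1..2]:
  T[1,1] 'd' = {S,T1}  orig:{S}
  T[2,2] 'd' = {S,T1}  orig:{S}
  T[1,2] 'dd' = {B,X5}  orig:{B}

Original NTs in T[1,2] deriving "dd": ["B"]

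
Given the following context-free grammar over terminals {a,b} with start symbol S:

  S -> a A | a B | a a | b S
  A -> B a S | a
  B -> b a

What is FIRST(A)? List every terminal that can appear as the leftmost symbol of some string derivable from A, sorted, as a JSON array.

Compute FIRST by fixpoint:
[1]
  A via A→a: +{a}
  B via B→b a: +{b}
  S via S→a A: +{a}
  S via S→b S: +{b}
  FIRST[S]={a,b}  FIRST[A]={a}  FIRST[B]={b}
[2]
  A via A→B a S: +{b}
  FIRST[S]={a,b}  FIRST[A]={a,b}  FIRST[B]={b}
[3] (stable)
  FIRST[S]={a,b}  FIRST[A]={a,b}  FIRST[B]={b}

FIRST(A) = ["a", "b"]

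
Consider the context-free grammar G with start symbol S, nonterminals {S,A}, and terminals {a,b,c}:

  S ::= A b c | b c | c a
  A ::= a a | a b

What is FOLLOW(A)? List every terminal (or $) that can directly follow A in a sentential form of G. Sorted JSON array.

Compute FIRST by fixpoint:
[1]
  A via A→a a: +{a}
  S via S→A b c: +{a}
  S via S→b c: +{b}
  S via S→c a: +{c}
  FIRST(S)={a,b,c}  FIRST(A)={a}
[2] (stable)
  FIRST(S)={a,b,c}  FIRST(A)={a}

FOLLOW iteration:
initialize: $ ∈ FOLLOW(S)
[1]
  S→A b c: FOLLOW(A) ⊇ FIRST(b) = {b}; new: +{b}
  S: {$}  A: {b}
[2] done
  S: {$}  A: {b}

FOLLOW(A) = ["b"]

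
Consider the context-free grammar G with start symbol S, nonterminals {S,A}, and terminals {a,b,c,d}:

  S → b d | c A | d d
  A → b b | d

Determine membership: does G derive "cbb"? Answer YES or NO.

CNF form of G:
  S -> T0 T1 | T1 T1 | T2 A
  A -> T0 T0 | d
  T0 -> b
  T1 -> d
  T2 -> c

Fill CYK table bottom-up:
  cell(0,0) c: {T2}  orig:{}
  cell(1,1) b: {T0}  orig:{}
  cell(2,2) b: {T0}  orig:{}
  cell(0,1) cb: ∅
  cell(1,2) bb: {A}
  cell(0,2) cbb: {S}

S ∈ T[0,2] ⇒ YES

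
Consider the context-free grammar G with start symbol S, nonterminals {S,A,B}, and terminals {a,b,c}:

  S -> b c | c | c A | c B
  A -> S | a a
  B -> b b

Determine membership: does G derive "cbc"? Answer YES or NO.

CNF form of G:
  S -> T1 T2 | T2 A | T2 B | c
  A -> T0 T0 | T1 T2 | T2 A | T2 B | c
  B -> T1 T1
  T0 -> a
  T1 -> b
  T2 -> c

CYK fill:
  T[0,0] 'c' = {A,S,T2}  orig:{A,S}
  T[1,1] 'b' = {T1}  orig:{}
  T[2,2] 'c' = {A,S,T2}  orig:{A,S}
  T[0,1] 'cb' = ∅
  T[1,2] 'bc' = {A,S}
  T[0,2] 'cbc' = {A,S}

S ∈ T[0,2] ⇒ YES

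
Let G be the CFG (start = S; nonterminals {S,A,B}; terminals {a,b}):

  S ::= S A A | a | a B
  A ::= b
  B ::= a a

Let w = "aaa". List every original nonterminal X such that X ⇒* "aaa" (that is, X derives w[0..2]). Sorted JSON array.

Convert to CNF:
  S -> S X1 | T0 B | a
  A -> b
  B -> T0 T0
  T0 -> a
  X1 -> A A

Fill CYK table bottom-up, restricted to cells inside w[0..2]:
  T[0,0] 'a' = {S,T0}  orig:{S}
  T[1,1] 'a' = {S,T0}  orig:{S}
  T[2,2] 'a' = {S,T0}  orig:{S}
  T[0,1] 'aa' = {B}
  T[1,2] 'aa' = {B}
  T[0,2] 'aaa' = {S}

Original NTs in T[0,2] deriving "aaa": ["S"]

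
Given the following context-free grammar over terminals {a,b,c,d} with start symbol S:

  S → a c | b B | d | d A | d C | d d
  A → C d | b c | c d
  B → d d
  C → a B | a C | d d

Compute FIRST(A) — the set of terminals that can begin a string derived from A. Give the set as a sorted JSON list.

FIRST iteration:
round 1:
  A via A→b c: +{b}
  A via A→c d: +{c}
  B via B→d d: +{d}
  C via C→a B: +{a}
  C via C→d d: +{d}
  S via S→a c: +{a}
  S via S→b B: +{b}
  S via S→d: +{d}
  S: {a,b,d}  A: {b,c}  B: {d}  C: {a,d}
round 2:
  A via A→C d: +{a,d}
  S: {a,b,d}  A: {a,b,c,d}  B: {d}  C: {a,d}
round 3: — fixpoint
  S: {a,b,d}  A: {a,b,c,d}  B: {d}  C: {a,d}

FIRST(A) = ["a", "b", "c", "d"]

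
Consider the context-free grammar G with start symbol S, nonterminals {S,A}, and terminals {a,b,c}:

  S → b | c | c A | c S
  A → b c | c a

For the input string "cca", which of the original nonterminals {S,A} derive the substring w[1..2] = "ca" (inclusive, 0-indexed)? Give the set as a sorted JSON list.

CNF form of G:
  S -> T1 A | T1 S | b | c
  A -> T0 T1 | T1 T2
  T0 -> b
  T1 -> c
  T2 -> a

Fill CYK table bottom-up — only the sub-triangle for w[1..2]:
  [1..1]={S,T1}  "c"  orig:{S}
  [2..2]={T2}  "a"  orig:{}
  [1..2]={A}  "ca"

Original NTs in T[1,2] deriving "ca": ["A"]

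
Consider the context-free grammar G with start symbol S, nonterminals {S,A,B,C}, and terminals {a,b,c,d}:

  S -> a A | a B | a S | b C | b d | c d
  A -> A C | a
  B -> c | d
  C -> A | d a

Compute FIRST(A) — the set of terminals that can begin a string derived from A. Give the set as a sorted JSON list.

Compute FIRST by fixpoint:
iter 1:
  A via A→a: +{a}
  B via B→c: +{c}
  B via B→d: +{d}
  C via C→A: +{a}
  C via C→d a: +{d}
  S via S→a A: +{a}
  S via S→b C: +{b}
  S via S→c d: +{c}
  FIRST(S)={a,b,c}  FIRST(A)={a}  FIRST(B)={c,d}  FIRST(C)={a,d}
iter 2: (no change)
  FIRST(S)={a,b,c}  FIRST(A)={a}  FIRST(B)={c,d}  FIRST(C)={a,d}

FIRST(A) = ["a"]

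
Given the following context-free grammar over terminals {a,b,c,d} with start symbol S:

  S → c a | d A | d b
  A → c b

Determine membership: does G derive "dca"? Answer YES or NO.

CNF form of G:
  S -> T0 T2 | T3 A | T3 T1
  A -> T0 T1
  T0 -> c
  T1 -> b
  T2 -> a
  T3 -> d

Fill CYK table bottom-up:
  T[0,0] 'd' = {T3}  orig:{}
  T[1,1] 'c' = {T0}  orig:{}
  T[2,2] 'a' = {T2}  orig:{}
  T[0,1] 'dc' = ∅
  T[1,2] 'ca' = {S}
  T[0,2] 'dca' = ∅

S ∉ T[0,2] ⇒ NO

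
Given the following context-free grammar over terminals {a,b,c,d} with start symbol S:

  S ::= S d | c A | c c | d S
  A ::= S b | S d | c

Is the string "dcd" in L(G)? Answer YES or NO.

Convert to CNF:
  S -> S T1 | T1 S | T2 A | T2 T2
  A -> S T0 | S T1 | c
  T0 -> b
  T1 -> d
  T2 -> c

CYK fill:
  T[0,0] 'd' = {T1}  orig:{}
  T[1,1] 'c' = {A,T2}  orig:{A}
  T[2,2] 'd' = {T1}  orig:{}
  T[0,1] 'dc' = ∅
  T[1,2] 'cd' = ∅
  T[0,2] 'dcd' = ∅

S ∉ T[0,2] ⇒ NO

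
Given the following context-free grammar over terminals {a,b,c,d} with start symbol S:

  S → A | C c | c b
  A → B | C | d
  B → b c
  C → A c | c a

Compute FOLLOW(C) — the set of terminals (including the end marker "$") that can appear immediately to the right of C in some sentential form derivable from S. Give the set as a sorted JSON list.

FIRST iteration:
[1]
  A via A→d: +{d}
  B via B→b c: +{b}
  C via C→A c: +{d}
  C via C→c a: +{c}
  S via S→A: +{d}
  S via S→C c: +{c}
  FIRST[S]={c,d}  FIRST[A]={d}  FIRST[B]={b}  FIRST[C]={c,d}
[2]
  A via A→B: +{b}
  A via A→C: +{c}
  C via C→A c: +{b}
  S via S→A: +{b}
  FIRST[S]={b,c,d}  FIRST[A]={b,c,d}  FIRST[B]={b}  FIRST[C]={b,c,d}
[3] (stable)
  FIRST[S]={b,c,d}  FIRST[A]={b,c,d}  FIRST[B]={b}  FIRST[C]={b,c,d}

FOLLOW iteration:
initialize: $ ∈ FOLLOW(S)
round 1:
  C→A c: FOLLOW(A) ⊇ FIRST(c) = {c}; new: +{c}
  S→A: FOLLOW(A) ⊇ FOLLOW(S) ⊇ {$}; new: +{$}
  S→C c: FOLLOW(C) ⊇ FIRST(c) = {c}; new: +{c}
  FOLLOW[S]={$}  FOLLOW[A]={$,c}  FOLLOW[B]={}  FOLLOW[C]={c}
round 2:
  A→B: FOLLOW(B) ⊇ FOLLOW(A) ⊇ {$,c}; new: +{$,c}
  A→C: FOLLOW(C) ⊇ FOLLOW(A) ⊇ {$,c}; new: +{$}
  FOLLOW[S]={$}  FOLLOW[A]={$,c}  FOLLOW[B]={$,c}  FOLLOW[C]={$,c}
round 3: done
  FOLLOW[S]={$}  FOLLOW[A]={$,c}  FOLLOW[B]={$,c}  FOLLOW[C]={$,c}

FOLLOW(C) = ["$", "c"]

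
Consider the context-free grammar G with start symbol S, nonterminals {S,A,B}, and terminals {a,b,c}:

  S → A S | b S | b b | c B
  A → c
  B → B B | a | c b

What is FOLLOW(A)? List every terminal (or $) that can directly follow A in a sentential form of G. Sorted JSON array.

FIRST sets, iterate to fixpoint:
pass 1:
  A via A→c: +{c}
  B via B→a: +{a}
  B via B→c b: +{c}
  S via S→A S: +{c}
  S via S→b S: +{b}
  FIRST(S)={b,c}  FIRST(A)={c}  FIRST(B)={a,c}
pass 2: (no change)
  FIRST(S)={b,c}  FIRST(A)={c}  FIRST(B)={a,c}

FOLLOW sets:
initialize: $ ∈ FOLLOW(S)
round 1:
  B→B B: FOLLOW(B) ⊇ FIRST(B) = {a,c}; new: +{a,c}
  S→A S: FOLLOW(A) ⊇ FIRST(S) = {b,c}; new: +{b,c}
  S→c B: FOLLOW(B) ⊇ FOLLOW(S) ⊇ {$}; new: +{$}
  FOLLOW(S)={$}  FOLLOW(A)={b,c}  FOLLOW(B)={$,a,c}
round 2: (no change)
  FOLLOW(S)={$}  FOLLOW(A)={b,c}  FOLLOW(B)={$,a,c}

FOLLOW(A) = ["b", "c"]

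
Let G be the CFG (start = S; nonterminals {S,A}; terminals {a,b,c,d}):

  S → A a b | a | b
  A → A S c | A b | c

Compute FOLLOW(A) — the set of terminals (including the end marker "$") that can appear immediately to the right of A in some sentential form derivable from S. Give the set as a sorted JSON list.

FIRST iteration:
iter 1:
  A via A→c: +{c}
  S via S→A a b: +{c}
  S via S→a: +{a}
  S via S→b: +{b}
  FIRST[S]={a,b,c}  FIRST[A]={c}
iter 2: (no change)
  FIRST[S]={a,b,c}  FIRST[A]={c}

FOLLOW iteration:
FOLLOW(S) := {$}
round 1:
  A→A S c: FOLLOW(A) ⊇ FIRST(S) = {a,b,c}; new: +{a,b,c}
  A→A S c: FOLLOW(S) ⊇ FIRST(c) = {c}; new: +{c}
  FOLLOW[S]={$,c}  FOLLOW[A]={a,b,c}
round 2: (no change)
  FOLLOW[S]={$,c}  FOLLOW[A]={a,b,c}

FOLLOW(A) = ["a", "b", "c"]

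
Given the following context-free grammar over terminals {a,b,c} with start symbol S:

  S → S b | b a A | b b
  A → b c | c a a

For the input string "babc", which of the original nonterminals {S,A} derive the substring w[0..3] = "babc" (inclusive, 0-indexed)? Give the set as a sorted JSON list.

CNF form of G:
  S -> S T0 | T0 T0 | T0 X4
  A -> T0 T1 | T1 X3
  T0 -> b
  T1 -> c
  T2 -> a
  X3 -> T2 T2
  X4 -> T2 A

CYK fill, restricted to cells inside w[0..3]:
  cell(0,0) b: {T0}  orig:{}
  cell(1,1) a: {T2}  orig:{}
  cell(2,2) b: {T0}  orig:{}
  cell(3,3) c: {T1}  orig:{}
  cell(0,1) ba: ∅
  cell(1,2) ab: ∅
  cell(2,3) bc: {A}
  cell(0,2) bab: ∅
  cell(1,3) abc: {X4}  orig:{}
  cell(0,3) babc: {S}

Original NTs in T[0,3] deriving "babc": ["S"]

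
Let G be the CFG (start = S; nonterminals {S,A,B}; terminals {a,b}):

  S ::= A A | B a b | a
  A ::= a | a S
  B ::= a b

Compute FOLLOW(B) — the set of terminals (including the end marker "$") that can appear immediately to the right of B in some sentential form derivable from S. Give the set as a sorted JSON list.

FIRST sets, iterate to fixpoint:
iter 1:
  A via A→a: +{a}
  B via B→a b: +{a}
  S via S→A A: +{a}
  S: {a}  A: {a}  B: {a}
iter 2: (no change)
  S: {a}  A: {a}  B: {a}

FOLLOW sets:
seed FOLLOW(S) with $
round 1:
  S→A A: FOLLOW(A) ⊇ FIRST(A) = {a}; new: +{a}
  S→A A: FOLLOW(A) ⊇ FOLLOW(S) ⊇ {$}; new: +{$}
  S→B a b: FOLLOW(B) ⊇ FIRST(a) = {a}; new: +{a}
  FOLLOW[S]={$}  FOLLOW[A]={$,a}  FOLLOW[B]={a}
round 2:
  A→a S: FOLLOW(S) ⊇ FOLLOW(A) ⊇ {$,a}; new: +{a}
  FOLLOW[S]={$,a}  FOLLOW[A]={$,a}  FOLLOW[B]={a}
round 3: (stable)
  FOLLOW[S]={$,a}  FOLLOW[A]={$,a}  FOLLOW[B]={a}

FOLLOW(B) = ["a"]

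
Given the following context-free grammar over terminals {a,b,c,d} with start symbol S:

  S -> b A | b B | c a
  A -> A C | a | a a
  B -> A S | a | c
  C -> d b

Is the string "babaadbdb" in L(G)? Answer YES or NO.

CNF form of G:
  S -> T2 A | T2 B | T3 T0
  A -> A C | T0 T0 | a
  B -> A S | a | c
  C -> T1 T2
  T0 -> a
  T1 -> d
  T2 -> b
  T3 -> c

CYK fill:
  cell(0,0) b: {T2}  orig:{}
  cell(1,1) a: {A,B,T0}  orig:{A,B}
  cell(2,2) b: {T2}  orig:{}
  cell(3,3) a: {A,B,T0}  orig:{A,B}
  cell(4,4) a: {A,B,T0}  orig:{A,B}
  cell(5,5) d: {T1}  orig:{}
  cell(6,6) b: {T2}  orig:{}
  cell(7,7) d: {T1}  orig:{}
  cell(8,8) b: {T2}  orig:{}
  cell(0,1) ba: {S}
  cell(1,2) ab: ∅
  cell(2,3) ba: {S}
  cell(3,4) aa: {A}
  cell(4,5) ad: ∅
  cell(5,6) db: {C}
  cell(6,7) bd: ∅
  cell(7,8) db: {C}
  cell(0,2) bab: ∅
  cell(1,3) aba: {B}
  cell(2,4) baa: {S}
  cell(3,5) aad: ∅
  cell(4,6) adb: {A}
  cell(5,7) dbd: ∅
  cell(6,8) bdb: ∅
  cell(0,3) baba: {S}
  cell(1,4) abaa: {B}
  cell(2,5) baad: ∅
  cell(3,6) aadb: {A}
  cell(4,7) adbd: ∅
  cell(5,8) dbdb: ∅
  cell(0,4) babaa: {S}
  cell(1,5) abaad: ∅
  cell(2,6) baadb: {S}
  cell(3,7) aadbd: ∅
  cell(4,8) adbdb: {A}
  cell(0,5) babaad: ∅
  cell(1,6) abaadb: {B}
  cell(2,7) baadbd: ∅
  cell(3,8) aadbdb: {A}
  cell(0,6) babaadb: {S}
  cell(1,7) abaadbd: ∅
  cell(2,8) baadbdb: {S}
  cell(0,7) babaadbd: ∅
  cell(1,8) abaadbdb: {B}
  cell(0,8) babaadbdb: {S}

S ∈ T[0,8] ⇒ YES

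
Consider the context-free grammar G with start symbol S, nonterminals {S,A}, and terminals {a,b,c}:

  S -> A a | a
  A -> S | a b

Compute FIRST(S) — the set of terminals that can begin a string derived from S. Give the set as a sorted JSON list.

FIRST sets, iterate to fixpoint:
pass 1:
  A via A→a b: +{a}
  S via S→A a: +{a}
  S: {a}  A: {a}
pass 2: — fixpoint
  S: {a}  A: {a}

FIRST(S) = ["a"]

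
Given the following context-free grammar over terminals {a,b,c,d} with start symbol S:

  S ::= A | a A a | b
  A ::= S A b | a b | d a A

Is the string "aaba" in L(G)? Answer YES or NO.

CNF form of G:
  S -> S X5 | T1 T0 | T1 X6 | T2 X7 | b
  A -> S X3 | T1 T0 | T2 X4
  T0 -> b
  T1 -> a
  T2 -> d
  X3 -> A T0
  X4 -> T1 A
  X5 -> A T0
  X6 -> A T1
  X7 -> T1 A

CYK table (by increasing span):
  [0..0]={T1}  "a"  orig:{}
  [1..1]={T1}  "a"  orig:{}
  [2..2]={S,T0}  "b"  orig:{S}
  [3..3]={T1}  "a"  orig:{}
  [0..1]=∅  "aa"
  [1..2]={A,S}  "ab"
  [2..3]=∅  "ba"
  [0..2]={X4,X7}  "aab"  orig:{}
  [1..3]={X6}  "aba"  orig:{}
  [0..3]={S}  "aaba"

S ∈ T[0,3] ⇒ YES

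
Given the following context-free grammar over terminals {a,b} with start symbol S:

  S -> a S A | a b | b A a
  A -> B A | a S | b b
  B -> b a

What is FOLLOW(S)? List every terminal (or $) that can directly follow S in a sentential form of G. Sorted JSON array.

FIRST iteration:
round 1:
  A via A→a S: +{a}
  A via A→b b: +{b}
  B via B→b a: +{b}
  S via S→a S A: +{a}
  S via S→b A a: +{b}
  FIRST(S)={a,b}  FIRST(A)={a,b}  FIRST(B)={b}
round 2: — fixpoint
  FIRST(S)={a,b}  FIRST(A)={a,b}  FIRST(B)={b}

FOLLOW iteration:
FOLLOW(S) := {$}
round 1:
  A→B A: FOLLOW(B) ⊇ FIRST(A) = {a,b}; new: +{a,b}
  S→a S A: FOLLOW(S) ⊇ FIRST(A) = {a,b}; new: +{a,b}
  S→a S A: FOLLOW(A) ⊇ FOLLOW(S) ⊇ {$,a,b}; new: +{$,a,b}
  FOLLOW(S)={$,a,b}  FOLLOW(A)={$,a,b}  FOLLOW(B)={a,b}
round 2: done
  FOLLOW(S)={$,a,b}  FOLLOW(A)={$,a,b}  FOLLOW(B)={a,b}

FOLLOW(S) = ["$", "a", "b"]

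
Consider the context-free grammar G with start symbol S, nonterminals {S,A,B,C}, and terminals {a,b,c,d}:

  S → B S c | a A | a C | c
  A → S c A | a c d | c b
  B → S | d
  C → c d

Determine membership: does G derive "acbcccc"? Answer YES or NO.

Convert to CNF:
  S -> B X7 | T1 A | T1 C | c
  A -> S X4 | T0 T3 | T1 X5
  B -> B X6 | T1 A | T1 C | c | d
  C -> T0 T2
  T0 -> c
  T1 -> a
  T2 -> d
  T3 -> b
  X4 -> T0 A
  X5 -> T0 T2
  X6 -> S T0
  X7 -> S T0

CYK table (by increasing span):
  T[0,0] 'a' = {T1}  orig:{}
  T[1,1] 'c' = {B,S,T0}  orig:{B,S}
  T[2,2] 'b' = {T3}  orig:{}
  T[3,3] 'c' = {B,S,T0}  orig:{B,S}
  T[4,4] 'c' = {B,S,T0}  orig:{B,S}
  T[5,5] 'c' = {B,S,T0}  orig:{B,S}
  T[6,6] 'c' = {B,S,T0}  orig:{B,S}
  T[0,1] 'ac' = ∅
  T[1,2] 'cb' = {A}
  T[2,3] 'bc' = ∅
  T[3,4] 'cc' = {X6,X7}  orig:{}
  T[4,5] 'cc' = {X6,X7}  orig:{}
  T[5,6] 'cc' = {X6,X7}  orig:{}
  T[0,2] 'acb' = {B,S}
  T[1,3] 'cbc' = ∅
  T[2,4] 'bcc' = ∅
  T[3,5] 'ccc' = {B,S}
  T[4,6] 'ccc' = {B,S}
  T[0,3] 'acbc' = {X6,X7}  orig:{}
  T[1,4] 'cbcc' = ∅
  T[2,5] 'bccc' = ∅
  T[3,6] 'cccc' = {X6,X7}  orig:{}
  T[0,4] 'acbcc' = {B,S}
  T[1,5] 'cbccc' = ∅
  T[2,6] 'bcccc' = ∅
  T[0,5] 'acbccc' = {X6,X7}  orig:{}
  T[1,6] 'cbcccc' = ∅
  T[0,6] 'acbcccc' = {B,S}

S ∈ T[0,6] ⇒ YES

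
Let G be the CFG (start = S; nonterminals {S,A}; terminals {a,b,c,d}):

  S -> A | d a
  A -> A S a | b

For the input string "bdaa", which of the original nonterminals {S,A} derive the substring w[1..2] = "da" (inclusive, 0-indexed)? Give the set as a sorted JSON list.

CNF form of G:
  S -> A X3 | T1 T0 | b
  A -> A X2 | b
  T0 -> a
  T1 -> d
  X2 -> S T0
  X3 -> S T0

Fill CYK table bottom-up, restricted to cells inside w[1..2]:
  cell(1,1) d: {T1}  orig:{}
  cell(2,2) a: {T0}  orig:{}
  cell(1,2) da: {S}

Original NTs in T[1,2] deriving "da": ["S"]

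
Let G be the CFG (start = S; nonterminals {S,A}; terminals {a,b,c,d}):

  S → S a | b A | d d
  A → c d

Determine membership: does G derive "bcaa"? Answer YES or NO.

CNF form of G:
  S -> S T2 | T1 T1 | T3 A
  A -> T0 T1
  T0 -> c
  T1 -> d
  T2 -> a
  T3 -> b

CYK fill:
  [0..0]={T3}  "b"  orig:{}
  [1..1]={T0}  "c"  orig:{}
  [2..2]={T2}  "a"  orig:{}
  [3..3]={T2}  "a"  orig:{}
  [0..1]=∅  "bc"
  [1..2]=∅  "ca"
  [2..3]=∅  "aa"
  [0..2]=∅  "bca"
  [1..3]=∅  "caa"
  [0..3]=∅  "bcaa"

S ∉ T[0,3] ⇒ NO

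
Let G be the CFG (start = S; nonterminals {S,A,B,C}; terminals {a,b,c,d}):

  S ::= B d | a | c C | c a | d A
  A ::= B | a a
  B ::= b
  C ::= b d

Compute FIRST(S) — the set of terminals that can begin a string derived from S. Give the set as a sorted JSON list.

FIRST sets, iterate to fixpoint:
iter 1:
  A via A→a a: +{a}
  B via B→b: +{b}
  C via C→b d: +{b}
  S via S→B d: +{b}
  S via S→a: +{a}
  S via S→c C: +{c}
  S via S→d A: +{d}
  FIRST(S)={a,b,c,d}  FIRST(A)={a}  FIRST(B)={b}  FIRST(C)={b}
iter 2:
  A via A→B: +{b}
  FIRST(S)={a,b,c,d}  FIRST(A)={a,b}  FIRST(B)={b}  FIRST(C)={b}
iter 3: done
  FIRST(S)={a,b,c,d}  FIRST(A)={a,b}  FIRST(B)={b}  FIRST(C)={b}

FIRST(S) = ["a", "b", "c", "d"]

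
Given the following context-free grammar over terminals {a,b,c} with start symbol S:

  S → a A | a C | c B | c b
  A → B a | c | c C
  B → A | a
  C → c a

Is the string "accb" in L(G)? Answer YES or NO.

Convert to CNF:
  S -> T0 A | T0 C | T1 B | T1 T2
  A -> B T0 | T1 C | c
  B -> B T0 | T1 C | a | c
  C -> T1 T0
  T0 -> a
  T1 -> c
  T2 -> b

CYK table (by increasing span):
  cell(0,0) a: {B,T0}  orig:{B}
  cell(1,1) c: {A,B,T1}  orig:{A,B}
  cell(2,2) c: {A,B,T1}  orig:{A,B}
  cell(3,3) b: {T2}  orig:{}
  cell(0,1) ac: {S}
  cell(1,2) cc: {S}
  cell(2,3) cb: {S}
  cell(0,2) acc: ∅
  cell(1,3) ccb: ∅
  cell(0,3) accb: ∅

S ∉ T[0,3] ⇒ NO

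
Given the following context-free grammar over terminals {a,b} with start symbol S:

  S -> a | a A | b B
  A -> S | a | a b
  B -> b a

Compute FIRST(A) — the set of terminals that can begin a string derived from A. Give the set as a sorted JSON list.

Compute FIRST by fixpoint:
pass 1:
  A via A→a: +{a}
  B via B→b a: +{b}
  S via S→a: +{a}
  S via S→b B: +{b}
  FIRST(S)={a,b}  FIRST(A)={a}  FIRST(B)={b}
pass 2:
  A via A→S: +{b}
  FIRST(S)={a,b}  FIRST(A)={a,b}  FIRST(B)={b}
pass 3: (stable)
  FIRST(S)={a,b}  FIRST(A)={a,b}  FIRST(B)={b}

FIRST(A) = ["a", "b"]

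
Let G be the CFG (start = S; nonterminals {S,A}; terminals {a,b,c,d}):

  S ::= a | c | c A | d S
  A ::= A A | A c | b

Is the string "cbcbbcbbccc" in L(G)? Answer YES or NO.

Convert to CNF:
  S -> T0 A | T1 S | a | c
  A -> A A | A T0 | b
  T0 -> c
  T1 -> d

CYK table (by increasing span):
  T[0,0] 'c' = {S,T0}  orig:{S}
  T[1,1] 'b' = {A}
  T[2,2] 'c' = {S,T0}  orig:{S}
  T[3,3] 'b' = {A}
  T[4,4] 'b' = {A}
  T[5,5] 'c' = {S,T0}  orig:{S}
  T[6,6] 'b' = {A}
  T[7,7] 'b' = {A}
  T[8,8] 'c' = {S,T0}  orig:{S}
  T[9,9] 'c' = {S,T0}  orig:{S}
  T[10,10] 'c' = {S,T0}  orig:{S}
  T[0,1] 'cb' = {S}
  T[1,2] 'bc' = {A}
  T[2,3] 'cb' = {S}
  T[3,4] 'bb' = {A}
  T[4,5] 'bc' = {A}
  T[5,6] 'cb' = {S}
  T[6,7] 'bb' = {A}
  T[7,8] 'bc' = {A}
  T[8,9] 'cc' = ∅
  T[9,10] 'cc' = ∅
  T[0,2] 'cbc' = {S}
  T[1,3] 'bcb' = {A}
  T[2,4] 'cbb' = {S}
  T[3,5] 'bbc' = {A}
  T[4,6] 'bcb' = {A}
  T[5,7] 'cbb' = {S}
  T[6,8] 'bbc' = {A}
  T[7,9] 'bcc' = {A}
  T[8,10] 'ccc' = ∅
  T[0,3] 'cbcb' = {S}
  T[1,4] 'bcbb' = {A}
  T[2,5] 'cbbc' = {S}
  T[3,6] 'bbcb' = {A}
  T[4,7] 'bcbb' = {A}
  T[5,8] 'cbbc' = {S}
  T[6,9] 'bbcc' = {A}
  T[7,10] 'bccc' = {A}
  T[0,4] 'cbcbb' = {S}
  T[1,5] 'bcbbc' = {A}
  T[2,6] 'cbbcb' = {S}
  T[3,7] 'bbcbb' = {A}
  T[4,8] 'bcbbc' = {A}
  T[5,9] 'cbbcc' = {S}
  T[6,10] 'bbccc' = {A}
  T[0,5] 'cbcbbc' = {S}
  T[1,6] 'bcbbcb' = {A}
  T[2,7] 'cbbcbb' = {S}
  T[3,8] 'bbcbbc' = {A}
  T[4,9] 'bcbbcc' = {A}
  T[5,10] 'cbbccc' = {S}
  T[0,6] 'cbcbbcb' = {S}
  T[1,7] 'bcbbcbb' = {A}
  T[2,8] 'cbbcbbc' = {S}
  T[3,9] 'bbcbbcc' = {A}
  T[4,10] 'bcbbccc' = {A}
  T[0,7] 'cbcbbcbb' = {S}
  T[1,8] 'bcbbcbbc' = {A}
  T[2,9] 'cbbcbbcc' = {S}
  T[3,10] 'bbcbbccc' = {A}
  T[0,8] 'cbcbbcbbc' = {S}
  T[1,9] 'bcbbcbbcc' = {A}
  T[2,10] 'cbbcbbccc' = {S}
  T[0,9] 'cbcbbcbbcc' = {S}
  T[1,10] 'bcbbcbbccc' = {A}
  T[0,10] 'cbcbbcbbccc' = {S}

S ∈ T[0,10] ⇒ YES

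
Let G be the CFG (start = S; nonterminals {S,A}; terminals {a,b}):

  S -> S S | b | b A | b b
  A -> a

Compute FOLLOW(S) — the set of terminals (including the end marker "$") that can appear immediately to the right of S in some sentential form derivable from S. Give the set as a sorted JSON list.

FIRST iteration:
[1]
  A via A→a: +{a}
  S via S→b: +{b}
  S: {b}  A: {a}
[2] (stable)
  S: {b}  A: {a}

FOLLOW iteration:
FOLLOW(S) := {$}
[1]
  S→S S: FOLLOW(S) ⊇ FIRST(S) = {b}; new: +{b}
  S→b A: FOLLOW(A) ⊇ FOLLOW(S) ⊇ {$,b}; new: +{$,b}
  FOLLOW(S)={$,b}  FOLLOW(A)={$,b}
[2] (no change)
  FOLLOW(S)={$,b}  FOLLOW(A)={$,b}

FOLLOW(S) = ["$", "b"]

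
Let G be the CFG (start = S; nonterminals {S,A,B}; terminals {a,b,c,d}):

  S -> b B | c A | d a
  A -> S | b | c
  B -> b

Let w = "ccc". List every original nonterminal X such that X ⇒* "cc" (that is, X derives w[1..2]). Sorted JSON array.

Convert to CNF:
  S -> T0 B | T1 A | T2 T3
  A -> T0 B | T1 A | T2 T3 | b | c
  B -> b
  T0 -> b
  T1 -> c
  T2 -> d
  T3 -> a

CYK table (by increasing span) (cells [i..j] with 1 ≤ i ≤ j ≤ 2 only):
  cell(1,1) c: {A,T1}  orig:{A}
  cell(2,2) c: {A,T1}  orig:{A}
  cell(1,2) cc: {A,S}

Original NTs in T[1,2] deriving "cc": ["A", "S"]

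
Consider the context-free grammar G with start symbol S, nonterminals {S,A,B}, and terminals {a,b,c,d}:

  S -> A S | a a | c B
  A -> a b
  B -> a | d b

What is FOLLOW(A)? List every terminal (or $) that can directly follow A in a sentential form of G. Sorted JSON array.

FIRST iteration:
pass 1:
  A via A→a b: +{a}
  B via B→a: +{a}
  B via B→d b: +{d}
  S via S→A S: +{a}
  S via S→c B: +{c}
  FIRST[S]={a,c}  FIRST[A]={a}  FIRST[B]={a,d}
pass 2: (stable)
  FIRST[S]={a,c}  FIRST[A]={a}  FIRST[B]={a,d}

FOLLOW iteration:
FOLLOW(S) := {$}
[1]
  S→A S: FOLLOW(A) ⊇ FIRST(S) = {a,c}; new: +{a,c}
  S→c B: FOLLOW(B) ⊇ FOLLOW(S) ⊇ {$}; new: +{$}
  S: {$}  A: {a,c}  B: {$}
[2] done
  S: {$}  A: {a,c}  B: {$}

FOLLOW(A) = ["a", "c"]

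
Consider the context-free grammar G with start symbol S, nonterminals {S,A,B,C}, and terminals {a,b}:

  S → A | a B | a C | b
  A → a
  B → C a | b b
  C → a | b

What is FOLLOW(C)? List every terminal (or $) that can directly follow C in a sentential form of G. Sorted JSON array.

FIRST sets, iterate to fixpoint:
[1]
  A via A→a: +{a}
  B via B→b b: +{b}
  C via C→a: +{a}
  C via C→b: +{b}
  S via S→A: +{a}
  S via S→b: +{b}
  FIRST(S)={a,b}  FIRST(A)={a}  FIRST(B)={b}  FIRST(C)={a,b}
[2]
  B via B→C a: +{a}
  FIRST(S)={a,b}  FIRST(A)={a}  FIRST(B)={a,b}  FIRST(C)={a,b}
[3] — fixpoint
  FIRST(S)={a,b}  FIRST(A)={a}  FIRST(B)={a,b}  FIRST(C)={a,b}

Compute FOLLOW by fixpoint:
FOLLOW(S) := {$}
round 1:
  B→C a: FOLLOW(C) ⊇ FIRST(a) = {a}; new: +{a}
  S→A: FOLLOW(A) ⊇ FOLLOW(S) ⊇ {$}; new: +{$}
  S→a B: FOLLOW(B) ⊇ FOLLOW(S) ⊇ {$}; new: +{$}
  S→a C: FOLLOW(C) ⊇ FOLLOW(S) ⊇ {$}; new: +{$}
  FOLLOW[S]={$}  FOLLOW[A]={$}  FOLLOW[B]={$}  FOLLOW[C]={$,a}
round 2: — fixpoint
  FOLLOW[S]={$}  FOLLOW[A]={$}  FOLLOW[B]={$}  FOLLOW[C]={$,a}

FOLLOW(C) = ["$", "a"]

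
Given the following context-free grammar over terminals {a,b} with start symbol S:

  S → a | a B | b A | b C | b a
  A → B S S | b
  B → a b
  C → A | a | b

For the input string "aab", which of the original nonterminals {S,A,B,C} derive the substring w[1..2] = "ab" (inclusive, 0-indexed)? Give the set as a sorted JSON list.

Convert to CNF:
  S -> T0 B | T1 A | T1 C | T1 T0 | a
  A -> B X2 | b
  B -> T0 T1
  C -> B X3 | a | b
  T0 -> a
  T1 -> b
  X2 -> S S
  X3 -> S S

Fill CYK table bottom-up, restricted to cells inside w[1..2]:
  cell(1,1) a: {C,S,T0}  orig:{C,S}
  cell(2,2) b: {A,C,T1}  orig:{A,C}
  cell(1,2) ab: {B}

Original NTs in T[1,2] deriving "ab": ["B"]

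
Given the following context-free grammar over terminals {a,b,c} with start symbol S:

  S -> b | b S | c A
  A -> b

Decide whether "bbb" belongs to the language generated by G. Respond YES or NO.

CNF form of G:
  S -> T0 S | T1 A | b
  A -> b
  T0 -> b
  T1 -> c

CYK table (by increasing span):
  [0..0]={A,S,T0}  "b"  orig:{A,S}
  [1..1]={A,S,T0}  "b"  orig:{A,S}
  [2..2]={A,S,T0}  "b"  orig:{A,S}
  [0..1]={S}  "bb"
  [1..2]={S}  "bb"
  [0..2]={S}  "bbb"

S ∈ T[0,2] ⇒ YES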